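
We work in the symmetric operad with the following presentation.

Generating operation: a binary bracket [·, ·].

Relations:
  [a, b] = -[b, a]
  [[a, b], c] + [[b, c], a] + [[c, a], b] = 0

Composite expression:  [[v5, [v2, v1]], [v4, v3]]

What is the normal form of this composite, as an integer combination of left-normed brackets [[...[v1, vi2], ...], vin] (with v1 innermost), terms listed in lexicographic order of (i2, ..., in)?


Expand each bracket as ab - ba; the v1-initial words give the coefficients.
Composite bracket: [[v5, [v2, v1]], [v4, v3]]
Each bracket splits as ab - ba, giving 16 signed words (2^4 = 16).
Words beginning with v1 determine it all:
  word v1v2v5v3v4 has sign -1, contributing -[[[[v1, v2], v5], v3], v4]
  word v1v2v5v4v3 has sign +1, contributing +[[[[v1, v2], v5], v4], v3]

-[[[[v1, v2], v5], v3], v4] + [[[[v1, v2], v5], v4], v3]


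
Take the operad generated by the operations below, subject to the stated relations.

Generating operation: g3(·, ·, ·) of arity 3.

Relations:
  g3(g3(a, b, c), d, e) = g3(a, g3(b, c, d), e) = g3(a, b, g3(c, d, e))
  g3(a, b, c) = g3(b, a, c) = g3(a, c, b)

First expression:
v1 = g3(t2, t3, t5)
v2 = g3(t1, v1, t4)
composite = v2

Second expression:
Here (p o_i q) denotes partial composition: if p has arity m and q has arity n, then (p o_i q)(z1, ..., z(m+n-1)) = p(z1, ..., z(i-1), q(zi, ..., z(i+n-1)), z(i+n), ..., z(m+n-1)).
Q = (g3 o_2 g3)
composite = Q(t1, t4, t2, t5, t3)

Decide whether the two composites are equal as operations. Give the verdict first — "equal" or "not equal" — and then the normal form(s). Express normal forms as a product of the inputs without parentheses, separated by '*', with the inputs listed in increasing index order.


equal; the common form is t1 * t2 * t3 * t4 * t5

Normal form of the first expression: t1 * t2 * t3 * t4 * t5
Normal form of the second expression: t1 * t2 * t3 * t4 * t5
The normal forms match — equal.


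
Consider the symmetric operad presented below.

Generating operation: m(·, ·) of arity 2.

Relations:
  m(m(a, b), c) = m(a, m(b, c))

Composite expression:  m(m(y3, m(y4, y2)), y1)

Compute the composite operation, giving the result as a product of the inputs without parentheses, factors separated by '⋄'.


y3 ⋄ y4 ⋄ y2 ⋄ y1


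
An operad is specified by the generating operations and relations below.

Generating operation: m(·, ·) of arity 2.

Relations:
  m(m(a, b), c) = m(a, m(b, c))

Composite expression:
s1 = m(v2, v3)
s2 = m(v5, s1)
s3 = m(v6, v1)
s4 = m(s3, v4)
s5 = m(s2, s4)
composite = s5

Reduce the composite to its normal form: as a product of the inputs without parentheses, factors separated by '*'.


v5 * v2 * v3 * v6 * v1 * v4

All parenthesizations of m agree; list the v-inputs left to right.
m(v2, v3) flattens to v2 * v3
m(v5, m(v2, v3)) flattens to v5 * v2 * v3
m(v6, v1) flattens to v6 * v1
m(m(v6, v1), v4) flattens to v6 * v1 * v4
m(m(v5, m(v2, v3)), m(m(v6, v1), v4)) flattens to v5 * v2 * v3 * v6 * v1 * v4


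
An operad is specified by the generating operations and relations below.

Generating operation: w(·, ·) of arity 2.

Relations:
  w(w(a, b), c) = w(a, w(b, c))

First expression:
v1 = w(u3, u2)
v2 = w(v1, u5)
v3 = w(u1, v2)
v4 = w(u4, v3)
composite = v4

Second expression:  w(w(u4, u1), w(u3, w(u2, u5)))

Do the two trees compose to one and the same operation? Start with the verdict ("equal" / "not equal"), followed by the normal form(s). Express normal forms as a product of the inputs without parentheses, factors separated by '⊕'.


equal; both compose to u4 ⊕ u1 ⊕ u3 ⊕ u2 ⊕ u5

In normal form, the first expression is u4 ⊕ u1 ⊕ u3 ⊕ u2 ⊕ u5
In normal form, the second expression is u4 ⊕ u1 ⊕ u3 ⊕ u2 ⊕ u5
Same normal form: equal.


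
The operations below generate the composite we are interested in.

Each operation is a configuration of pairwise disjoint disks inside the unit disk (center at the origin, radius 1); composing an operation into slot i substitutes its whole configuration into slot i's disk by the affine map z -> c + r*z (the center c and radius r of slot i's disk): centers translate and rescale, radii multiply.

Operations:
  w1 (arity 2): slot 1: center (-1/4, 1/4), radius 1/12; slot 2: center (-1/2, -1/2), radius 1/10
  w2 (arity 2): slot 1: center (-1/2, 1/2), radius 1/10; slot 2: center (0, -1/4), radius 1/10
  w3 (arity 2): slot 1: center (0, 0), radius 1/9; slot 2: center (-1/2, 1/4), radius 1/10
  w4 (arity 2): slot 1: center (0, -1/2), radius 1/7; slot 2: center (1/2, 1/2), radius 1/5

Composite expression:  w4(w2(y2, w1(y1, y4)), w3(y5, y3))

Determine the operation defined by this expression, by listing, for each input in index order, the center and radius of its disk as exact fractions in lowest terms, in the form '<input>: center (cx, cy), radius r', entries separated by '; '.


y1: center (-1/280, -149/280), radius 1/840; y2: center (-1/14, -3/7), radius 1/70; y3: center (2/5, 11/20), radius 1/50; y4: center (-1/140, -19/35), radius 1/700; y5: center (1/2, 1/2), radius 1/45

Each y-disk chains the slot maps above it in w4; radii multiply.
tracing y2 down its 2-map path: center (-1/14, -3/7), radius 1/70
tracing y1 down its 3-map path: center (-1/280, -149/280), radius 1/840
tracing y4 down its 3-map path: center (-1/140, -19/35), radius 1/700
tracing y5 down its 2-map path: center (1/2, 1/2), radius 1/45
tracing y3 down its 2-map path: center (2/5, 11/20), radius 1/50


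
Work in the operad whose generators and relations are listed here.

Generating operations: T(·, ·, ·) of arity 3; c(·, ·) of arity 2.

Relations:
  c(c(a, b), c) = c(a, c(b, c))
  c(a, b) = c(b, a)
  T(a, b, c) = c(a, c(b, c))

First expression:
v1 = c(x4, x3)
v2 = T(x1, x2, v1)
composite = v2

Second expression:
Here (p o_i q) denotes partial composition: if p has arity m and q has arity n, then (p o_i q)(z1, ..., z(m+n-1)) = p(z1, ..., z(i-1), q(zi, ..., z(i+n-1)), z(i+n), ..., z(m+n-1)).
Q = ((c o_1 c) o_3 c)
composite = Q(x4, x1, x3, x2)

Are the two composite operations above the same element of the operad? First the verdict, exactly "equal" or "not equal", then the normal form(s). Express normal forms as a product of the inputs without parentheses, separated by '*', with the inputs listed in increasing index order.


Reducing the first expression gives x1 * x2 * x3 * x4
Reducing the second expression gives x1 * x2 * x3 * x4
One common form — equal.

equal; the common form is x1 * x2 * x3 * x4


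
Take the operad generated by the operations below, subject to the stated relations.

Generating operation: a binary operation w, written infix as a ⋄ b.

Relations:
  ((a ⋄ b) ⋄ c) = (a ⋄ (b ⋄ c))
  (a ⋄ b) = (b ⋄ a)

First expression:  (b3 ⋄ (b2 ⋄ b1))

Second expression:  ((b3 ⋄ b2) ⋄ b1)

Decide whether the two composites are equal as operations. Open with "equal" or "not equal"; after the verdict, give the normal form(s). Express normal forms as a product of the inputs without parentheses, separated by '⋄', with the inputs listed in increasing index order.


equal; the common form is b1 ⋄ b2 ⋄ b3

Reducing the first expression gives b1 ⋄ b2 ⋄ b3
Reducing the second expression gives b1 ⋄ b2 ⋄ b3
Identical normal forms: equal.


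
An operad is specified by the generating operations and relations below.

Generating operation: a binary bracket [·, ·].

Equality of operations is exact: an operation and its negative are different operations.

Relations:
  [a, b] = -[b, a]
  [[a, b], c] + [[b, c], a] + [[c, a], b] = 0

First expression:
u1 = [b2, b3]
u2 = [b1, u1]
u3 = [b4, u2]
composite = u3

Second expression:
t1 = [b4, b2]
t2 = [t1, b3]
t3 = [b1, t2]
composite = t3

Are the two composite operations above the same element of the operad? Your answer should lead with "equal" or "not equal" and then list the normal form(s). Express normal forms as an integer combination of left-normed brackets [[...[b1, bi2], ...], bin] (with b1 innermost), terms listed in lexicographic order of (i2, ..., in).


The first expression reduces to -[[[b1, b2], b3], b4] + [[[b1, b3], b2], b4]
The second expression reduces to -[[[b1, b2], b4], b3] + [[[b1, b3], b2], b4] - [[[b1, b3], b4], b2] + [[[b1, b4], b2], b3]
The forms do not match — not equal.

not equal: they reduce to -[[[b1, b2], b3], b4] + [[[b1, b3], b2], b4] and -[[[b1, b2], b4], b3] + [[[b1, b3], b2], b4] - [[[b1, b3], b4], b2] + [[[b1, b4], b2], b3]


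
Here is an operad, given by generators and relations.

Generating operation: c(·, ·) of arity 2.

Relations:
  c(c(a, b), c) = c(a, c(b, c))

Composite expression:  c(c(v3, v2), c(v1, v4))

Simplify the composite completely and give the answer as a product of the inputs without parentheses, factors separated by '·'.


Associativity of c dissolves the nesting; only the v-input order survives.
c(v3, v2) reduces to v3 · v2
c(v1, v4) reduces to v1 · v4
c(c(v3, v2), c(v1, v4)) reduces to v3 · v2 · v1 · v4

v3 · v2 · v1 · v4


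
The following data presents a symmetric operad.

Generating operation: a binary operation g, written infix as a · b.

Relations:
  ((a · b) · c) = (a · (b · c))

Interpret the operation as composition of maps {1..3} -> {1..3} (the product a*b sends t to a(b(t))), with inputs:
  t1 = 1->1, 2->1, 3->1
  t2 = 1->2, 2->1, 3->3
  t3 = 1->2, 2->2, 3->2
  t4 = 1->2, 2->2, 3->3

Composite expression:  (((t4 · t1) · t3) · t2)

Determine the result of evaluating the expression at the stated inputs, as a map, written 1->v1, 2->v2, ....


1->2, 2->2, 3->2

(t4 · t1) = 1->2, 2->2, 3->2
((t4 · t1) · t3) = 1->2, 2->2, 3->2
(((t4 · t1) · t3) · t2) = 1->2, 2->2, 3->2


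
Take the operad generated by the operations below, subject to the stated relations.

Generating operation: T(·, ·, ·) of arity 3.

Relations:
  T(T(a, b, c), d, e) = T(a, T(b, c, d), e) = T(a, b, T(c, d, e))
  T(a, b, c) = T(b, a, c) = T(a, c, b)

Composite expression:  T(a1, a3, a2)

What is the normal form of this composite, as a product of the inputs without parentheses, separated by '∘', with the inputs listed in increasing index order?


a1 ∘ a2 ∘ a3

With T associative and commutative, the a-input set is all that matters.
T(a1, a3, a2) flattens to a1 ∘ a3 ∘ a2
commutativity sorts the factors: a1 ∘ a2 ∘ a3


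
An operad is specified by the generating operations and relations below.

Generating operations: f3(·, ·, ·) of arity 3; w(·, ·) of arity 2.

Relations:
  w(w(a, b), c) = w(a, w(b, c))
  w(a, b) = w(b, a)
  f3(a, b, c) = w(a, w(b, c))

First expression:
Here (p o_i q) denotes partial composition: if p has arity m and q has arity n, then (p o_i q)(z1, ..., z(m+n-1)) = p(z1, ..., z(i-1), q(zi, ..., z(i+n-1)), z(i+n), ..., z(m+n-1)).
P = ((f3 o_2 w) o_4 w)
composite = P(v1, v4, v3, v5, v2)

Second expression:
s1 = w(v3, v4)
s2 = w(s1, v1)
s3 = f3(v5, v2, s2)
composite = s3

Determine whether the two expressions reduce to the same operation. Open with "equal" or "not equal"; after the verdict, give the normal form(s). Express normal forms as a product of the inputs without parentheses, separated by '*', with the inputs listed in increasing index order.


equal: each reduces to v1 * v2 * v3 * v4 * v5

Reducing the first expression gives v1 * v2 * v3 * v4 * v5
Reducing the second expression gives v1 * v2 * v3 * v4 * v5
One common form — equal.


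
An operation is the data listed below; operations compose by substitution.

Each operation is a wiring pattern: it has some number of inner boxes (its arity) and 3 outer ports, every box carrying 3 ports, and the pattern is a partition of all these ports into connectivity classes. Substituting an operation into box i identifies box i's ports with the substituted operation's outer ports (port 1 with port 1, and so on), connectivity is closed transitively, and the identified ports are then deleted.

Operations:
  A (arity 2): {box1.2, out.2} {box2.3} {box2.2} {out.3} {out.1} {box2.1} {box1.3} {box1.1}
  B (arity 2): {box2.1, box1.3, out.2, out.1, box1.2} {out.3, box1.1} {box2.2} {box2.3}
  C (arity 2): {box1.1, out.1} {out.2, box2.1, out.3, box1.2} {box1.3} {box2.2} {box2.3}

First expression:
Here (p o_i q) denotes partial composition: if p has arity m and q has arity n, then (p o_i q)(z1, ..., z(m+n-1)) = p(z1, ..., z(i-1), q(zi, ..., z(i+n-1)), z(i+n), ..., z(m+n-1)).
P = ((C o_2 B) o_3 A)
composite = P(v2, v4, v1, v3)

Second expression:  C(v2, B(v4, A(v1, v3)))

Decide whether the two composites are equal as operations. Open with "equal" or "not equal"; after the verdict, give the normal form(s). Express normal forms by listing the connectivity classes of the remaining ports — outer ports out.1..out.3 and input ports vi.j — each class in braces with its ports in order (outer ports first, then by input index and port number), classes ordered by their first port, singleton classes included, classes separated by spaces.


The first expression, normalized: {out.1, v2.1} {out.2, out.3, v2.2, v4.2, v4.3} {v1.1} {v1.2} {v1.3} {v2.3} {v3.1} {v3.2} {v3.3} {v4.1}
The second expression, normalized: {out.1, v2.1} {out.2, out.3, v2.2, v4.2, v4.3} {v1.1} {v1.2} {v1.3} {v2.3} {v3.1} {v3.2} {v3.3} {v4.1}
The forms coincide; equal.

equal; the common form is {out.1, v2.1} {out.2, out.3, v2.2, v4.2, v4.3} {v1.1} {v1.2} {v1.3} {v2.3} {v3.1} {v3.2} {v3.3} {v4.1}


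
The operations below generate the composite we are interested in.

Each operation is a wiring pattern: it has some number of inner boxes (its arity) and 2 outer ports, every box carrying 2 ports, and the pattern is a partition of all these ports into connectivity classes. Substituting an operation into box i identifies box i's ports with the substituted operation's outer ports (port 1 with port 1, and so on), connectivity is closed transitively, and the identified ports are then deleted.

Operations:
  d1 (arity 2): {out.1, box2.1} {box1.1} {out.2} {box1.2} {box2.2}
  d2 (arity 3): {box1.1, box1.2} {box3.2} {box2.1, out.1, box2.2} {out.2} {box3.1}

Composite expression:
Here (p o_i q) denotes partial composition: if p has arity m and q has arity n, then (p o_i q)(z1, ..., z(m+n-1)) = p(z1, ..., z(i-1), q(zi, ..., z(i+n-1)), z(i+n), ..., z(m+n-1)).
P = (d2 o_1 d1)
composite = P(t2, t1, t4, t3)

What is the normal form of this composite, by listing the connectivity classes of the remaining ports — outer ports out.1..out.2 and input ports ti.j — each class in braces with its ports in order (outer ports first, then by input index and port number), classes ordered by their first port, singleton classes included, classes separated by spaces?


After gluing at d2, chains via deleted ports link the t-ports.
through d1, on inputs (t2, t1): {out.1, t1.1} {out.2} {t1.2} {t2.1} {t2.2} (out.j = stage outer ports)
through d2, on inputs (t2, t1, t4, t3): {out.1, t4.1, t4.2} {out.2} {t1.1} {t1.2} {t2.1} {t2.2} {t3.1} {t3.2} (out.j = stage outer ports)

{out.1, t4.1, t4.2} {out.2} {t1.1} {t1.2} {t2.1} {t2.2} {t3.1} {t3.2}


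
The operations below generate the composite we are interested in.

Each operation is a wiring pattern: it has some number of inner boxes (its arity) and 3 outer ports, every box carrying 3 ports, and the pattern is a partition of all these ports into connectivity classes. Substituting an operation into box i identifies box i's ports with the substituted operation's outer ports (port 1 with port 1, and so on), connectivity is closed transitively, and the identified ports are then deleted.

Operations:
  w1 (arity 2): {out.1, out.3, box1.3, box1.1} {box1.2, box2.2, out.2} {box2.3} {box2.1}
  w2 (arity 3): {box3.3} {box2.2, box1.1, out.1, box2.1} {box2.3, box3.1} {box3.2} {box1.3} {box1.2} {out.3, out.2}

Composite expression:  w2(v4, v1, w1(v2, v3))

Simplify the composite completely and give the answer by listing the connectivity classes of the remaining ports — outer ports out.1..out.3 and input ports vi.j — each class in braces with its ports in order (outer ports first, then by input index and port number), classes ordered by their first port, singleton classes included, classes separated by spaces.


Connectivity passes through glued w2-boundaries; trace each wire chain.
after w1, the pattern on (v2, v3) reads {out.1, out.3, v2.1, v2.3} {out.2, v2.2, v3.2} {v3.1} {v3.3} (out.j = its outer ports)
after w2, the pattern on (v4, v1, v2, v3) reads {out.1, v1.1, v1.2, v4.1} {out.2, out.3} {v1.3, v2.1, v2.3} {v2.2, v3.2} {v3.1} {v3.3} {v4.2} {v4.3} (out.j = its outer ports)

{out.1, v1.1, v1.2, v4.1} {out.2, out.3} {v1.3, v2.1, v2.3} {v2.2, v3.2} {v3.1} {v3.3} {v4.2} {v4.3}


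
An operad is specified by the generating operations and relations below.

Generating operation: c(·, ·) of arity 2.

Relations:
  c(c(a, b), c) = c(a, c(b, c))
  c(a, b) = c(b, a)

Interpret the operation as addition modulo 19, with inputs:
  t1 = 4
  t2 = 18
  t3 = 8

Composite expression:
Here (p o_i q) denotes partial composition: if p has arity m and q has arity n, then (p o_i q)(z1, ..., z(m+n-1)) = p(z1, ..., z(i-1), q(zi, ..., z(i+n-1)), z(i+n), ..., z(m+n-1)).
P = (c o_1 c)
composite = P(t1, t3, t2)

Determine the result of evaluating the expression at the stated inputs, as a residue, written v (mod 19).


11 (mod 19)

c(t1, t3) = 12
c(c(t1, t3), t2) = 11


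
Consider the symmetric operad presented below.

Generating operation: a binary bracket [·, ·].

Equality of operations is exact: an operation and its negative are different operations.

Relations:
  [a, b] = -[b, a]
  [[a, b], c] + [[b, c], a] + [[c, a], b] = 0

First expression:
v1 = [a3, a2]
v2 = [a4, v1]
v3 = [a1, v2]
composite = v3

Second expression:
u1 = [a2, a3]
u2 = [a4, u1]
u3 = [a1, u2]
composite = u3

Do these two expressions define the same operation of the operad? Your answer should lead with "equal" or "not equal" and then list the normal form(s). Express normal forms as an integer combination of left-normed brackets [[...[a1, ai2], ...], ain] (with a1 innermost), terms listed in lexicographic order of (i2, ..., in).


not equal: they reduce to [[[a1, a2], a3], a4] - [[[a1, a3], a2], a4] - [[[a1, a4], a2], a3] + [[[a1, a4], a3], a2] and -[[[a1, a2], a3], a4] + [[[a1, a3], a2], a4] + [[[a1, a4], a2], a3] - [[[a1, a4], a3], a2]

The first composite normalizes to [[[a1, a2], a3], a4] - [[[a1, a3], a2], a4] - [[[a1, a4], a2], a3] + [[[a1, a4], a3], a2]
The second composite normalizes to -[[[a1, a2], a3], a4] + [[[a1, a3], a2], a4] + [[[a1, a4], a2], a3] - [[[a1, a4], a3], a2]
They disagree, so not equal.


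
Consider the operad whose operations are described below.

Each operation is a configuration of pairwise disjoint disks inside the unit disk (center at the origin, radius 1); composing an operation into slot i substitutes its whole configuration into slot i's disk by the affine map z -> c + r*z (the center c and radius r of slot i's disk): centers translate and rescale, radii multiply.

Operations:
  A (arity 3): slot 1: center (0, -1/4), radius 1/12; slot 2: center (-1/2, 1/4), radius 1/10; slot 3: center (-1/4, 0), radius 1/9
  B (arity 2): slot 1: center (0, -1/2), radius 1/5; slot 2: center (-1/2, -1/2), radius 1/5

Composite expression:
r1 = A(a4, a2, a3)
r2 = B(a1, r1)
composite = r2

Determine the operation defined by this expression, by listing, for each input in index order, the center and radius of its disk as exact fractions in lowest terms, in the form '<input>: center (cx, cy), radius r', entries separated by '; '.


Follow each a-input down from B: c' goes to c + r*c', radius to r*r'.
input a1: applying the 1 nested substitution gives center (0, -1/2), radius 1/5
input a4: applying the 2 nested substitutions gives center (-1/2, -11/20), radius 1/60
input a2: applying the 2 nested substitutions gives center (-3/5, -9/20), radius 1/50
input a3: applying the 2 nested substitutions gives center (-11/20, -1/2), radius 1/45

a1: center (0, -1/2), radius 1/5; a2: center (-3/5, -9/20), radius 1/50; a3: center (-11/20, -1/2), radius 1/45; a4: center (-1/2, -11/20), radius 1/60


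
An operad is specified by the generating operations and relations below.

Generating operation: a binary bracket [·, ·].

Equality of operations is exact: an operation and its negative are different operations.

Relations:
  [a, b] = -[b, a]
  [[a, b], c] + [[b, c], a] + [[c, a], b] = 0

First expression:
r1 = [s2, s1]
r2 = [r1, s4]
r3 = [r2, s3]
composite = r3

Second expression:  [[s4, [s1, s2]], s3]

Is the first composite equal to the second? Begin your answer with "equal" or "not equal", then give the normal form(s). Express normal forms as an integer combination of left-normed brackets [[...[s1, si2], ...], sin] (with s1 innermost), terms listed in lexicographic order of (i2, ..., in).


equal; the common form is -[[[s1, s2], s4], s3]

The first expression, normalized: -[[[s1, s2], s4], s3]
The second expression, normalized: -[[[s1, s2], s4], s3]
Identical normal forms: equal.


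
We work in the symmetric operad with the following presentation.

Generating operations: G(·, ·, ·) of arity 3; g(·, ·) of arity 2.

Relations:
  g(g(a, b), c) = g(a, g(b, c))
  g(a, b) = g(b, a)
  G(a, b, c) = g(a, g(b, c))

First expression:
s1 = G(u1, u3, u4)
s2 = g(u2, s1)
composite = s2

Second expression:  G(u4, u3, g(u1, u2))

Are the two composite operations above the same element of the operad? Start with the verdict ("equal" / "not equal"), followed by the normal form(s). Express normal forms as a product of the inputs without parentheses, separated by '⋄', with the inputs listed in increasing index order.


equal — both sides give u1 ⋄ u2 ⋄ u3 ⋄ u4


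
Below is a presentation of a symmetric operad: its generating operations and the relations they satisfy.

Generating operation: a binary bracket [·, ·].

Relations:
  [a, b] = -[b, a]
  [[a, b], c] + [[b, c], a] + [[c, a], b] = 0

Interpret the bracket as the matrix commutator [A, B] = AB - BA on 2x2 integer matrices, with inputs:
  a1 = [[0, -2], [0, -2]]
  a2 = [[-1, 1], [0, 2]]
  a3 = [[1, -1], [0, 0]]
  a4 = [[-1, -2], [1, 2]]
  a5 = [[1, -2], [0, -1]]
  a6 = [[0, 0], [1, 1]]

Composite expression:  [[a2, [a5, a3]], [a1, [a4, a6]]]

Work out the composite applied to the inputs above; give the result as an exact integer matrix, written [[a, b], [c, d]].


[[0, 0], [0, 0]]


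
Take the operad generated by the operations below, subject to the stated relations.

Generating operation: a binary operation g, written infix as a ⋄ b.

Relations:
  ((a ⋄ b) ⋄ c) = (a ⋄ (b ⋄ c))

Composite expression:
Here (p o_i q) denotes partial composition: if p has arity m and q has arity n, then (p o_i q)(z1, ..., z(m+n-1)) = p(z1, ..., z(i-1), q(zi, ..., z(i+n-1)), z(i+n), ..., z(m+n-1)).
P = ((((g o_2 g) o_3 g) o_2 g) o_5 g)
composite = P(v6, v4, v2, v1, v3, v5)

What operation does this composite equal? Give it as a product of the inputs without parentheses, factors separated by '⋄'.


v6 ⋄ v4 ⋄ v2 ⋄ v1 ⋄ v3 ⋄ v5

All parenthesizations of g agree; list the v-inputs left to right.
(v4 ⋄ v2) linearizes to v4 ⋄ v2
(v3 ⋄ v5) linearizes to v3 ⋄ v5
(v1 ⋄ (v3 ⋄ v5)) linearizes to v1 ⋄ v3 ⋄ v5
((v4 ⋄ v2) ⋄ (v1 ⋄ (v3 ⋄ v5))) linearizes to v4 ⋄ v2 ⋄ v1 ⋄ v3 ⋄ v5
(v6 ⋄ ((v4 ⋄ v2) ⋄ (v1 ⋄ (v3 ⋄ v5)))) linearizes to v6 ⋄ v4 ⋄ v2 ⋄ v1 ⋄ v3 ⋄ v5


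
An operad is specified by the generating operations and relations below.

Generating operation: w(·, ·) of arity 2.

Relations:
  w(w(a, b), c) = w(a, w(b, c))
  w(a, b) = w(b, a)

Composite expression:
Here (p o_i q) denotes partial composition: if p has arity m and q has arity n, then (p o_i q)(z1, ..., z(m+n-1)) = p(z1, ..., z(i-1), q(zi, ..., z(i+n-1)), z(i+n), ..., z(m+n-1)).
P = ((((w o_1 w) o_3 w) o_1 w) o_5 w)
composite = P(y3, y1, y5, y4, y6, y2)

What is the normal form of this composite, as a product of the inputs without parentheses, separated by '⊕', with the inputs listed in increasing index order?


Both nesting and order wash out for w; what remains is which y's occur.
w(y3, y1) reduces to y3 ⊕ y1
w(w(y3, y1), y5) reduces to y3 ⊕ y1 ⊕ y5
w(y6, y2) reduces to y6 ⊕ y2
w(y4, w(y6, y2)) reduces to y4 ⊕ y6 ⊕ y2
w(w(w(y3, y1), y5), w(y4, w(y6, y2))) reduces to y3 ⊕ y1 ⊕ y5 ⊕ y4 ⊕ y6 ⊕ y2
commutativity sorts the factors: y1 ⊕ y2 ⊕ y3 ⊕ y4 ⊕ y5 ⊕ y6

y1 ⊕ y2 ⊕ y3 ⊕ y4 ⊕ y5 ⊕ y6


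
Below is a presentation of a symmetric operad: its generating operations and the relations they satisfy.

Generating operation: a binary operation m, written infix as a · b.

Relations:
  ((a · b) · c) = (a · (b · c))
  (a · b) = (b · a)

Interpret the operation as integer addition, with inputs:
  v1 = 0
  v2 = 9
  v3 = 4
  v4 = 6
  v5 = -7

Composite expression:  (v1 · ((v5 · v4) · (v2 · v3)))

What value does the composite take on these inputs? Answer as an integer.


12

(v5 · v4) = -1
(v2 · v3) = 13
((v5 · v4) · (v2 · v3)) = 12
(v1 · ((v5 · v4) · (v2 · v3))) = 12


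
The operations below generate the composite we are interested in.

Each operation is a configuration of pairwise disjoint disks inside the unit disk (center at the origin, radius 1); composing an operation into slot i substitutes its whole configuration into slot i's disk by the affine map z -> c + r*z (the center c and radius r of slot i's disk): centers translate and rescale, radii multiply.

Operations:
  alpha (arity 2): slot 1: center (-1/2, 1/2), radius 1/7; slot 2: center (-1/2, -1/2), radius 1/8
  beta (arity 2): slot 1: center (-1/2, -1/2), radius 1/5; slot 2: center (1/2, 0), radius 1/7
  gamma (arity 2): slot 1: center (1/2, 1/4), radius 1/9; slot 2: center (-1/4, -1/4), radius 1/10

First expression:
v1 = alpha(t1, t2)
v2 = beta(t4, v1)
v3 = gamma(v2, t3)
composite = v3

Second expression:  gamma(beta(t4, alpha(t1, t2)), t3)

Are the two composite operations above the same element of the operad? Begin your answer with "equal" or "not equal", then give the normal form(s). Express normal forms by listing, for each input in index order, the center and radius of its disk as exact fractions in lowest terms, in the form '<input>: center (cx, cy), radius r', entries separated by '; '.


equal — both sides give t1: center (23/42, 65/252), radius 1/441; t2: center (23/42, 61/252), radius 1/504; t3: center (-1/4, -1/4), radius 1/10; t4: center (4/9, 7/36), radius 1/45

The first composite normalizes to t1: center (23/42, 65/252), radius 1/441; t2: center (23/42, 61/252), radius 1/504; t3: center (-1/4, -1/4), radius 1/10; t4: center (4/9, 7/36), radius 1/45
The second composite normalizes to t1: center (23/42, 65/252), radius 1/441; t2: center (23/42, 61/252), radius 1/504; t3: center (-1/4, -1/4), radius 1/10; t4: center (4/9, 7/36), radius 1/45
The normal forms match — equal.


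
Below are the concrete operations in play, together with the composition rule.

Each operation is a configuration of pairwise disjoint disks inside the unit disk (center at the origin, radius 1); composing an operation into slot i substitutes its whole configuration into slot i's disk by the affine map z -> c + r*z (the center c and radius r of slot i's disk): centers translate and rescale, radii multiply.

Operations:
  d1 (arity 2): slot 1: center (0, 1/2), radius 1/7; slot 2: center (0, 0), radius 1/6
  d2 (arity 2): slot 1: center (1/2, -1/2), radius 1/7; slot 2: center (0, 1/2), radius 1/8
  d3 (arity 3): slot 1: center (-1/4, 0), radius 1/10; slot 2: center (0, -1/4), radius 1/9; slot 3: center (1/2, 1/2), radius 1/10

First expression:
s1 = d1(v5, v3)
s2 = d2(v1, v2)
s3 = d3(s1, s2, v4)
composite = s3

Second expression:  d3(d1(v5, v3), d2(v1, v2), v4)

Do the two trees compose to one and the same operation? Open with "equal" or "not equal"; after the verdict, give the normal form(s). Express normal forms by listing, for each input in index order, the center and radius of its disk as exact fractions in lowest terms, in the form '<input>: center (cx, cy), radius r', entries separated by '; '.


equal; both compose to v1: center (1/18, -11/36), radius 1/63; v2: center (0, -7/36), radius 1/72; v3: center (-1/4, 0), radius 1/60; v4: center (1/2, 1/2), radius 1/10; v5: center (-1/4, 1/20), radius 1/70

In normal form, the first expression is v1: center (1/18, -11/36), radius 1/63; v2: center (0, -7/36), radius 1/72; v3: center (-1/4, 0), radius 1/60; v4: center (1/2, 1/2), radius 1/10; v5: center (-1/4, 1/20), radius 1/70
In normal form, the second expression is v1: center (1/18, -11/36), radius 1/63; v2: center (0, -7/36), radius 1/72; v3: center (-1/4, 0), radius 1/60; v4: center (1/2, 1/2), radius 1/10; v5: center (-1/4, 1/20), radius 1/70
Identical normal forms: equal.


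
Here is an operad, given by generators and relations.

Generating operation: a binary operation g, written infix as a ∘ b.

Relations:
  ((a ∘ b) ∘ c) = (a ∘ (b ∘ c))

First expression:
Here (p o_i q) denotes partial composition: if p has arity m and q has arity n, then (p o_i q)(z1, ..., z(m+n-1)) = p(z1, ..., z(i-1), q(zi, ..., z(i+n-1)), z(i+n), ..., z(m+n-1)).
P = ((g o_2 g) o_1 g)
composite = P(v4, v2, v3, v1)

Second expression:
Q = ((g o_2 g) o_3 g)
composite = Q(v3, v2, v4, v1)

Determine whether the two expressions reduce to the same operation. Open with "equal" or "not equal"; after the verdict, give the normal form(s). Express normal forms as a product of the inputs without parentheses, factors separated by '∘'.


In normal form, the first expression is v4 ∘ v2 ∘ v3 ∘ v1
In normal form, the second expression is v3 ∘ v2 ∘ v4 ∘ v1
The normal forms differ: not equal.

not equal; first: v4 ∘ v2 ∘ v3 ∘ v1; second: v3 ∘ v2 ∘ v4 ∘ v1


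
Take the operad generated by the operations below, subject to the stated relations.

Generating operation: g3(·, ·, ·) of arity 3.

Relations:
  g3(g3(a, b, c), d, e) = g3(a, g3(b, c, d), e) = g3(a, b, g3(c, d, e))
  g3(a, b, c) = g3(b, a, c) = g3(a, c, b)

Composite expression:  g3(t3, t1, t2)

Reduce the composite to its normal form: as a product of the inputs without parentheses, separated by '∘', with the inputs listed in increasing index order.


t1 ∘ t2 ∘ t3


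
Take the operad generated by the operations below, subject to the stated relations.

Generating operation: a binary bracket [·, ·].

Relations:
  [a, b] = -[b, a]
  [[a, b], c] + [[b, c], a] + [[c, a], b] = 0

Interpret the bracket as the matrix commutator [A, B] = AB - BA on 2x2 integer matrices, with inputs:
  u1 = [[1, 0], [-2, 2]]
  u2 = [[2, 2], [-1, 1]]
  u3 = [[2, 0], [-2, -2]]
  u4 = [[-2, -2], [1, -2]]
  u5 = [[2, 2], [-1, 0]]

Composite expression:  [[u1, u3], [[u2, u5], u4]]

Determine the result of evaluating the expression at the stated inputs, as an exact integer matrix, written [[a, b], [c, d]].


[[0, 0], [80, 0]]

[u1, u3] = [[0, 0], [-10, 0]]
[u2, u5] = [[0, -2], [-1, 0]]
[[u2, u5], u4] = [[-4, 0], [0, 4]]
[[u1, u3], [[u2, u5], u4]] = [[0, 0], [80, 0]]


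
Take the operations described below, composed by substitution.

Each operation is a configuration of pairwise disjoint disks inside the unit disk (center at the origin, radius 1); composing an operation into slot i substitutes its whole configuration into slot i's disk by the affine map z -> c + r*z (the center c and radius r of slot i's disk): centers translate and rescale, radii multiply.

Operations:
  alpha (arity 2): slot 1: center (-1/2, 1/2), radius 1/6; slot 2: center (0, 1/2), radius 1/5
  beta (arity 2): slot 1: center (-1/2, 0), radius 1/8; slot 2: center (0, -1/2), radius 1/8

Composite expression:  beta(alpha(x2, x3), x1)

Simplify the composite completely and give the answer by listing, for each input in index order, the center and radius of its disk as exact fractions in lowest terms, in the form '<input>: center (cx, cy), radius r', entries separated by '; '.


x1: center (0, -1/2), radius 1/8; x2: center (-9/16, 1/16), radius 1/48; x3: center (-1/2, 1/16), radius 1/40

Only the slot chain above each x matters under beta; compose those maps.
input x2: applying the 2 nested substitutions gives center (-9/16, 1/16), radius 1/48
input x3: applying the 2 nested substitutions gives center (-1/2, 1/16), radius 1/40
input x1: applying the 1 nested substitution gives center (0, -1/2), radius 1/8


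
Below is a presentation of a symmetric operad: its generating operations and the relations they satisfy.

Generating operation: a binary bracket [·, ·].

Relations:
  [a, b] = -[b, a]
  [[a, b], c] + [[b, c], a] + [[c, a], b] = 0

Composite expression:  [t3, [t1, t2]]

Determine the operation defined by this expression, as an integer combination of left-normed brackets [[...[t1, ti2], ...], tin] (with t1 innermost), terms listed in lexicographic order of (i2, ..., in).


A multilinear Lie element is pinned by t1-initial words (t1 innermost).
Composite bracket: [t3, [t1, t2]]
Applying ab - ba throughout gives 4 signed words (2^2 = 4).
Coefficients come from the t1-initial words:
  the word t1t2t3 carries sign -1 and contributes -[[t1, t2], t3]

-[[t1, t2], t3]


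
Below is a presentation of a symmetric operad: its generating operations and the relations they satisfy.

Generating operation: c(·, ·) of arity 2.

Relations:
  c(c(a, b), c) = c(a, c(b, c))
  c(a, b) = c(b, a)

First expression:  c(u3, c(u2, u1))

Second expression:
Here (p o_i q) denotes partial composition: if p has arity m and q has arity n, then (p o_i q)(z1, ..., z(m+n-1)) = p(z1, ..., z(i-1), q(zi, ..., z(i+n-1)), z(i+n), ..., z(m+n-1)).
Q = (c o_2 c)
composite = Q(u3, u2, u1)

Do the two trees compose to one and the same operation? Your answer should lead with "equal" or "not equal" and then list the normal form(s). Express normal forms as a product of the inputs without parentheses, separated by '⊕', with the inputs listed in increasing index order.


equal; both compose to u1 ⊕ u2 ⊕ u3

Normal form of the first expression: u1 ⊕ u2 ⊕ u3
Normal form of the second expression: u1 ⊕ u2 ⊕ u3
Both agree, so they are equal.


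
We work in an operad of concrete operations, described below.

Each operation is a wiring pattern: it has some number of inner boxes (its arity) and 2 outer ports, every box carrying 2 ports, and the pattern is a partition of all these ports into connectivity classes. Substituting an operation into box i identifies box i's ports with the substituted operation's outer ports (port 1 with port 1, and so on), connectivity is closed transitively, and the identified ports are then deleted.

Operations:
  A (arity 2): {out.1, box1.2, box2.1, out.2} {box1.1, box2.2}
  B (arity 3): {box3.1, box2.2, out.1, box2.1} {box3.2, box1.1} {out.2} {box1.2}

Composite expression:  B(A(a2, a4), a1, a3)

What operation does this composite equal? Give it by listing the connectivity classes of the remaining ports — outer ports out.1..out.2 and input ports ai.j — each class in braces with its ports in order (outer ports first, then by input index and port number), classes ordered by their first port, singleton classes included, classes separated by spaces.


Reachability decides: close wires over B-identified ports.
through A, on inputs (a2, a4): {out.1, out.2, a2.2, a4.1} {a2.1, a4.2} (out.j = stage outer ports)
through B, on inputs (a2, a4, a1, a3): {out.1, a1.1, a1.2, a3.1} {out.2} {a2.1, a4.2} {a2.2, a3.2, a4.1} (out.j = stage outer ports)

{out.1, a1.1, a1.2, a3.1} {out.2} {a2.1, a4.2} {a2.2, a3.2, a4.1}


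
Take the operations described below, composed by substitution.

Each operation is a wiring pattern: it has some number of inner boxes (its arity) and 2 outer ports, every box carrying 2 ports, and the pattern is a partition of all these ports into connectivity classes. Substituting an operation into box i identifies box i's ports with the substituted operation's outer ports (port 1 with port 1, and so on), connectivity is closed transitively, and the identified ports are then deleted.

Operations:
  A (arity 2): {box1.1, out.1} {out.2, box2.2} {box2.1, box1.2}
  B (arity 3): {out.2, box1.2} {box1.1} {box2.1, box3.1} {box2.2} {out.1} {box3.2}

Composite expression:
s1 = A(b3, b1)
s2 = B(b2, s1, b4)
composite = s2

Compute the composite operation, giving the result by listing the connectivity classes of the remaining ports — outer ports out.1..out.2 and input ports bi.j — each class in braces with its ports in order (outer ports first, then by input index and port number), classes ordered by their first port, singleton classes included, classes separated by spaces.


After gluing at B, chains via deleted ports link the b-ports.
A over (b3, b1) gives {out.1, b3.1} {out.2, b1.2} {b1.1, b3.2}, out.j being that stage's outer ports
B over (b2, b3, b1, b4) gives {out.1} {out.2, b2.2} {b1.1, b3.2} {b1.2} {b2.1} {b3.1, b4.1} {b4.2}, out.j being that stage's outer ports

{out.1} {out.2, b2.2} {b1.1, b3.2} {b1.2} {b2.1} {b3.1, b4.1} {b4.2}


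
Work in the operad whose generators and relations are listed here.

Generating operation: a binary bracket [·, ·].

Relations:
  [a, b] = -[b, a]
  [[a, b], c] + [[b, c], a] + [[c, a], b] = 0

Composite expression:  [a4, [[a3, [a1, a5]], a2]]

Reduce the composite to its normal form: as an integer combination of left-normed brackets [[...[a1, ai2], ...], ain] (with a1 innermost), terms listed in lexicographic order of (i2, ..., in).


[[[[a1, a5], a3], a2], a4]

Left-normed coefficients sit on the a1-initial expansion words.
Composite bracket: [a4, [[a3, [a1, a5]], a2]]
Full expansion: 16 signed words from ab - ba (2^4 = 16).
Words beginning with a1 determine it all:
  the word a1a5a3a2a4 carries sign +1 and contributes +[[[[a1, a5], a3], a2], a4]


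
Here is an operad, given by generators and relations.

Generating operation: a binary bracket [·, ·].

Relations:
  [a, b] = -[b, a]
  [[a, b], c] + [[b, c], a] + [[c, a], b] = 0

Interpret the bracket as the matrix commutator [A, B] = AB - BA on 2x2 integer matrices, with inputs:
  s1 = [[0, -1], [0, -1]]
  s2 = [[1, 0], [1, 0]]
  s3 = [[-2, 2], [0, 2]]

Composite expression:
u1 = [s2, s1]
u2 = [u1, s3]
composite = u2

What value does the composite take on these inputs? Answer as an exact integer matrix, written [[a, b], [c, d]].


[[-2, 0], [-4, 2]]


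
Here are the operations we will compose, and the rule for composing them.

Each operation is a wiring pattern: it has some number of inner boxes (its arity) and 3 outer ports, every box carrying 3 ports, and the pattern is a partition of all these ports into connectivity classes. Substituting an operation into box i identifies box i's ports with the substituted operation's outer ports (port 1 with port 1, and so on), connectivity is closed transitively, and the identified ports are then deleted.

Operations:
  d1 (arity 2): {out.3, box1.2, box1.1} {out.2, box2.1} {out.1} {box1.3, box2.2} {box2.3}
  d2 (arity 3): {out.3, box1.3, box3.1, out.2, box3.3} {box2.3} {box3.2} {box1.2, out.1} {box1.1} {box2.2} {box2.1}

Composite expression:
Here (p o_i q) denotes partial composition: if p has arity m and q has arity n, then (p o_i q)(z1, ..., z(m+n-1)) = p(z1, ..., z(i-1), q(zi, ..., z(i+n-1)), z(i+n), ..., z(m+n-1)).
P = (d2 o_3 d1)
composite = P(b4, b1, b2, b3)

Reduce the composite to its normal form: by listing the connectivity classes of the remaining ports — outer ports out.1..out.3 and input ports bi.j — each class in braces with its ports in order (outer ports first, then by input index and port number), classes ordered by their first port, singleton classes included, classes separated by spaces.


{out.1, b4.2} {out.2, out.3, b2.1, b2.2, b4.3} {b1.1} {b1.2} {b1.3} {b2.3, b3.2} {b3.1} {b3.3} {b4.1}


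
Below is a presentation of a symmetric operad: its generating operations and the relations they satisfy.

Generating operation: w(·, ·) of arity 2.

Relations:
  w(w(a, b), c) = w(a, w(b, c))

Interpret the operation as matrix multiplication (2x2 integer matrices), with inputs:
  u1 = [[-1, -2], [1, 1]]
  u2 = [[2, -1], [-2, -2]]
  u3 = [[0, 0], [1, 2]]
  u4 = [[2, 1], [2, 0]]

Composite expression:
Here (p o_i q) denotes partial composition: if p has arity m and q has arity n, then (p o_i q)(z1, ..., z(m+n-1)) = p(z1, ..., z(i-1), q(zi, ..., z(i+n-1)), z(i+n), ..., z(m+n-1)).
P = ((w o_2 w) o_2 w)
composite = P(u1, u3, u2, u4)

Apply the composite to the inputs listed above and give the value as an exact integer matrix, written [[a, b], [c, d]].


w(u3, u2) = [[0, 0], [-2, -5]]
w(w(u3, u2), u4) = [[0, 0], [-14, -2]]
w(u1, w(w(u3, u2), u4)) = [[28, 4], [-14, -2]]

[[28, 4], [-14, -2]]
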